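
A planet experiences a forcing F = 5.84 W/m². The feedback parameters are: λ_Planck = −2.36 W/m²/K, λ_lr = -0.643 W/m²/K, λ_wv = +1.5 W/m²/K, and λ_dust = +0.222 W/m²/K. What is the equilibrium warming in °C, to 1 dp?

4.6 °C

Net feedback parameter λ = (−2.36) + (-0.643) + (+1.5) + (+0.222) = -1.281 W/m²/K.
ΔT = −F/λ = −5.84/(-1.281) = 4.6 °C.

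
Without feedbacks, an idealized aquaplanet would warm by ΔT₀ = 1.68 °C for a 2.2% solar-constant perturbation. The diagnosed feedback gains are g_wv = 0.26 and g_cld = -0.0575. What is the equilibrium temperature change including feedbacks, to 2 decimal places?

2.11 °C

Total gain g = 0.26 − 0.0575 = 0.2025.
Amplification A = 1/(1 − 0.2025) = 1.254.
ΔT = 1.68 × 1.254 = 2.11 °C.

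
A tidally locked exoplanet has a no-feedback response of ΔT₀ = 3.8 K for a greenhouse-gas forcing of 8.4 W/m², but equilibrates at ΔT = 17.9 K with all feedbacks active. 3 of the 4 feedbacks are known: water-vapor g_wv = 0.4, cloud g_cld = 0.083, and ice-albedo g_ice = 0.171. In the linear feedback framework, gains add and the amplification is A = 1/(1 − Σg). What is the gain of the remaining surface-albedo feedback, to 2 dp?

0.13

Amplification A = ΔT/ΔT₀ = 17.9/3.8 = 4.711.
Total gain g = 1 − 1/A = 1 − 1/4.711 = 0.7877.
Known gains sum to 0.4 + 0.083 + 0.171 = 0.654.
g_alb = 0.7877 − 0.654 = 0.13.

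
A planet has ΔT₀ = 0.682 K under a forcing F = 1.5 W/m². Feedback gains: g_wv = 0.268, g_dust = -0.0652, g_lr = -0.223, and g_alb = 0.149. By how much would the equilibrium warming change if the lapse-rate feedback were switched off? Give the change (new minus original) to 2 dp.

0.27 K

Original: g = 0.1288, ΔT = 0.682/(1−0.1288) = 0.7828 K.
Without lapse-rate: g' = 0.3518, ΔT' = 0.682/(1−0.3518) = 1.0521 K.
Change = 1.0521 − 0.7828 = 0.27 K.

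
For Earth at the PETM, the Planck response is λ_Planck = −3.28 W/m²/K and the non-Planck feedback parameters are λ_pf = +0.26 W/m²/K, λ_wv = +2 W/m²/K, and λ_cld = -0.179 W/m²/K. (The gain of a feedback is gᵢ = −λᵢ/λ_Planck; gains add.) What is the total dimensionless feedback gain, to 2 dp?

0.63

Convert to gains: g_pf = 0.26/3.28 = 0.07927; g_wv = 2/3.28 = 0.6098; g_cld = -0.179/3.28 = -0.05457.
Total gain g = 0.6345.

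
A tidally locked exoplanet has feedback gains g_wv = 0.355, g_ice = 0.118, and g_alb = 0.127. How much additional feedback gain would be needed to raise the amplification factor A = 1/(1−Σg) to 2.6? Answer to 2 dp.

0.02

Current total gain = 0.6.
Target gain for A = 2.6: g* = 1 − 1/2.6 = 0.6154.
Additional gain needed = 0.6154 − 0.6 = 0.02.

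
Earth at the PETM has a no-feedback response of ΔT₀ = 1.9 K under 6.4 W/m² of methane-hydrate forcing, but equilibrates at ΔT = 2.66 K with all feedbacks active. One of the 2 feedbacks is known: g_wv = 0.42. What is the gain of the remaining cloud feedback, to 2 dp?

Amplification A = ΔT/ΔT₀ = 2.66/1.9 = 1.4.
Total gain g = 1 − 1/A = 1 − 1/1.4 = 0.2857.
The known gain is 0.42.
g_cld = 0.2857 − 0.42 = -0.13.

-0.13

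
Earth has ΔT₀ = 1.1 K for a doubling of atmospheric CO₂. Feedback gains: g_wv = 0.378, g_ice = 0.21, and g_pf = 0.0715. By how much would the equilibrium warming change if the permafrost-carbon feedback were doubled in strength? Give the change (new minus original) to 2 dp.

Original: g = 0.6595, ΔT = 1.1/(1−0.6595) = 3.2305 K.
With doubled permafrost-carbon: g' = 0.731, ΔT' = 1.1/(1−0.731) = 4.0892 K.
Change = 4.0892 − 3.2305 = 0.86 K.

0.86 K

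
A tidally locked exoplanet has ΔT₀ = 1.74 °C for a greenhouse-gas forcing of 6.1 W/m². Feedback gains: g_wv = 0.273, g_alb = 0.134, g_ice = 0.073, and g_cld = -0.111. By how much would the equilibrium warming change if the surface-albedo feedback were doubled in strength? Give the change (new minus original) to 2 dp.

0.74 °C

Original: g = 0.369, ΔT = 1.74/(1−0.369) = 2.7575 °C.
With doubled surface-albedo: g' = 0.503, ΔT' = 1.74/(1−0.503) = 3.5010 °C.
Change = 3.5010 − 2.7575 = 0.74 °C.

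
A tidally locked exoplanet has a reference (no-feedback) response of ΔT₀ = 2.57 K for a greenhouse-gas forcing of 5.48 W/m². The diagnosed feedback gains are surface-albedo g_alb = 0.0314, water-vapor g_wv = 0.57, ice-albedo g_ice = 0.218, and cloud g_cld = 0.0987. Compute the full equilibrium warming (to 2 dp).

Total gain g = 0.0314 + 0.57 + 0.218 + 0.0987 = 0.9181.
Amplification A = 1/(1 − 0.9181) = 12.21.
ΔT = 2.57 × 12.21 = 31.38 K.

31.38 K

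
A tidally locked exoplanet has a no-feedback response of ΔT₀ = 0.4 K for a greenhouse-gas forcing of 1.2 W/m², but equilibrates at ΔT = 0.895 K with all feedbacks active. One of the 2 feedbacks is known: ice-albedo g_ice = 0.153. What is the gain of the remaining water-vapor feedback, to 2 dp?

0.40

Amplification A = ΔT/ΔT₀ = 0.895/0.4 = 2.237.
Total gain g = 1 − 1/A = 1 − 1/2.237 = 0.553.
The known gain is 0.153.
g_wv = 0.553 − 0.153 = 0.40.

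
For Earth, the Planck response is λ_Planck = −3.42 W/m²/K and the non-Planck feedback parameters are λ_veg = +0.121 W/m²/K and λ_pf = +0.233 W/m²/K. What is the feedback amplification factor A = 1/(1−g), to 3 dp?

1.115

Convert to gains: g_veg = 0.121/3.42 = 0.03538; g_pf = 0.233/3.42 = 0.06813.
Total gain g = 0.10351.
A = 1/(1 − 0.10351) = 1.115.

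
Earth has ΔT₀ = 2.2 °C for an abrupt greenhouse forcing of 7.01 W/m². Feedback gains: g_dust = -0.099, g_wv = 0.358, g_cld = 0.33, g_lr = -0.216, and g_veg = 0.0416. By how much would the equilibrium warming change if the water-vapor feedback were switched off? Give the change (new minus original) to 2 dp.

Original: g = 0.4146, ΔT = 2.2/(1−0.4146) = 3.7581 °C.
Without water-vapor: g' = 0.0566, ΔT' = 2.2/(1−0.0566) = 2.3320 °C.
Change = 2.3320 − 3.7581 = -1.43 °C.

-1.43 °C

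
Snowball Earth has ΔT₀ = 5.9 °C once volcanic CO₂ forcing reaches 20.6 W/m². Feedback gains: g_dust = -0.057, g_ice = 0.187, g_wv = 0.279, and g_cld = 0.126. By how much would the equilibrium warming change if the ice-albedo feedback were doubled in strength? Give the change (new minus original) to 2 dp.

Original: g = 0.535, ΔT = 5.9/(1−0.535) = 12.6882 °C.
With doubled ice-albedo: g' = 0.722, ΔT' = 5.9/(1−0.722) = 21.2230 °C.
Change = 21.2230 − 12.6882 = 8.53 °C.

8.53 °C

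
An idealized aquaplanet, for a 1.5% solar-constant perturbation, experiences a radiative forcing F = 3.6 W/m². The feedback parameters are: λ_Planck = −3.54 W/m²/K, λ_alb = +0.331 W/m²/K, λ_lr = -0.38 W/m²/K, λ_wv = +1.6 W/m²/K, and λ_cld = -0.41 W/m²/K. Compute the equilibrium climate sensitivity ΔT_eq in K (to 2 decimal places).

1.50 K

Net feedback parameter λ = (−3.54) + (+0.331) + (-0.38) + (+1.6) + (-0.41) = -2.399 W/m²/K.
ΔT = −F/λ = −3.6/(-2.399) = 1.50 K.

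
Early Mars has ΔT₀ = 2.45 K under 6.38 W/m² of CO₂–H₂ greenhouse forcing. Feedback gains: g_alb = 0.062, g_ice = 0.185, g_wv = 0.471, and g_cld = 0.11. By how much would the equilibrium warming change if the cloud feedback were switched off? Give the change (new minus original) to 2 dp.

-5.56 K

Original: g = 0.828, ΔT = 2.45/(1−0.828) = 14.2442 K.
Without cloud: g' = 0.718, ΔT' = 2.45/(1−0.718) = 8.6879 K.
Change = 8.6879 − 14.2442 = -5.56 K.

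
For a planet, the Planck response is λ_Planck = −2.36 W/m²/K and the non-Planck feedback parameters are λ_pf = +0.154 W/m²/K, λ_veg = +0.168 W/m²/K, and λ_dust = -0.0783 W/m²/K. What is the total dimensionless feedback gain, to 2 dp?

0.10

Convert to gains: g_pf = 0.154/2.36 = 0.06525; g_veg = 0.168/2.36 = 0.07119; g_dust = -0.0783/2.36 = -0.03318.
Total gain g = 0.10326.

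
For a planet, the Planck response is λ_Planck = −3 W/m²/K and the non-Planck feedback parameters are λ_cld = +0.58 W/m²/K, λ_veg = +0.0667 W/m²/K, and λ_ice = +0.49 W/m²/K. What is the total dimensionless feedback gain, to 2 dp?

0.38

Convert to gains: g_cld = 0.58/3 = 0.1933; g_veg = 0.0667/3 = 0.02223; g_ice = 0.49/3 = 0.1633.
Total gain g = 0.37883.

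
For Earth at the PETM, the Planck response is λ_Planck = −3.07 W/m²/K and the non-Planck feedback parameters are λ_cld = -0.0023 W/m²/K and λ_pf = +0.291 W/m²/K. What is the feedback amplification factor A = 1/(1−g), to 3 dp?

Convert to gains: g_cld = -0.0023/3.07 = -0.000749; g_pf = 0.291/3.07 = 0.09479.
Total gain g = 0.094041.
A = 1/(1 − 0.094041) = 1.104.

1.104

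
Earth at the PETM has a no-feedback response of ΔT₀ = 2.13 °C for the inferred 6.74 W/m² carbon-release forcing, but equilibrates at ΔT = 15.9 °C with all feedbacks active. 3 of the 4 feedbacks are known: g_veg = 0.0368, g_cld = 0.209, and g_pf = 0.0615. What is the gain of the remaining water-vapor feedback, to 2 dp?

Amplification A = ΔT/ΔT₀ = 15.9/2.13 = 7.465.
Total gain g = 1 − 1/A = 1 − 1/7.465 = 0.866.
Known gains sum to 0.0368 + 0.209 + 0.0615 = 0.3073.
g_wv = 0.866 − 0.3073 = 0.56.

0.56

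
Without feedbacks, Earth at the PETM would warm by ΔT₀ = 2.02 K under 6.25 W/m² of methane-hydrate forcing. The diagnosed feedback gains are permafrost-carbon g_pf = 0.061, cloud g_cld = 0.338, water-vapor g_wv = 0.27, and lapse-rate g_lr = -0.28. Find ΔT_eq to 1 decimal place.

Total gain g = 0.061 + 0.338 + 0.27 − 0.28 = 0.389.
Amplification A = 1/(1 − 0.389) = 1.637.
ΔT = 2.02 × 1.637 = 3.3 K.

3.3 K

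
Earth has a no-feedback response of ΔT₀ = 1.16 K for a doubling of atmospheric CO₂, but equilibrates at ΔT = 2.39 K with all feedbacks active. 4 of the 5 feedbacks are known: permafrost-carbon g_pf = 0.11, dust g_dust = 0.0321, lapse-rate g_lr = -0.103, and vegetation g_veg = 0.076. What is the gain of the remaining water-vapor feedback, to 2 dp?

Amplification A = ΔT/ΔT₀ = 2.39/1.16 = 2.06.
Total gain g = 1 − 1/A = 1 − 1/2.06 = 0.5146.
Known gains sum to 0.11 + 0.0321 − 0.103 + 0.076 = 0.1151.
g_wv = 0.5146 − 0.1151 = 0.40.

0.40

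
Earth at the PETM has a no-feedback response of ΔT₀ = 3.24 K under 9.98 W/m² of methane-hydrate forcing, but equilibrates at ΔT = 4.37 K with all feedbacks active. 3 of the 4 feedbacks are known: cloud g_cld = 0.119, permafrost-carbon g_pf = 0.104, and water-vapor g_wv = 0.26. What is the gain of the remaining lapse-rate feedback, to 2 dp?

-0.22

Amplification A = ΔT/ΔT₀ = 4.37/3.24 = 1.349.
Total gain g = 1 − 1/A = 1 − 1/1.349 = 0.2587.
Known gains sum to 0.119 + 0.104 + 0.26 = 0.483.
g_lr = 0.2587 − 0.483 = -0.22.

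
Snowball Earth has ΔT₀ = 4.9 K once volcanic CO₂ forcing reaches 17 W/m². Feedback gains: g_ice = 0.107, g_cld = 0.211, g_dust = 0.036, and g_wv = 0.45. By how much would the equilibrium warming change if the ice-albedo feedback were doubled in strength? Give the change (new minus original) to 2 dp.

Original: g = 0.804, ΔT = 4.9/(1−0.804) = 25.0000 K.
With doubled ice-albedo: g' = 0.911, ΔT' = 4.9/(1−0.911) = 55.0562 K.
Change = 55.0562 − 25.0000 = 30.06 K.

30.06 K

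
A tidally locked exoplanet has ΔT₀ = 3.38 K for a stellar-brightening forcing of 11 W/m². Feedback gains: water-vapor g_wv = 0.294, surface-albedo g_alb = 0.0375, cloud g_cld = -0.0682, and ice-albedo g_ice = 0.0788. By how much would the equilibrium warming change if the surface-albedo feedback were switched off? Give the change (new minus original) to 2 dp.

Original: g = 0.3421, ΔT = 3.38/(1−0.3421) = 5.1376 K.
Without surface-albedo: g' = 0.3046, ΔT' = 3.38/(1−0.3046) = 4.8605 K.
Change = 4.8605 − 5.1376 = -0.28 K.

-0.28 K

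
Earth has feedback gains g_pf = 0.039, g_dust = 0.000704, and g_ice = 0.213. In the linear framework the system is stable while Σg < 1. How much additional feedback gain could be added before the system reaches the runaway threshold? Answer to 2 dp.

0.75

Current total gain = 0.039 + 0.000704 + 0.213 = 0.252704.
Margin to runaway = 1 − 0.252704 = 0.75.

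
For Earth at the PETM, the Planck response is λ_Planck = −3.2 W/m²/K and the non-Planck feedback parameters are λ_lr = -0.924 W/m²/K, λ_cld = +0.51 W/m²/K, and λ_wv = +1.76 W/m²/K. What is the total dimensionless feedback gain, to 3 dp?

0.421

Convert to gains: g_lr = -0.924/3.2 = -0.2888; g_cld = 0.51/3.2 = 0.1594; g_wv = 1.76/3.2 = 0.55.
Total gain g = 0.4206.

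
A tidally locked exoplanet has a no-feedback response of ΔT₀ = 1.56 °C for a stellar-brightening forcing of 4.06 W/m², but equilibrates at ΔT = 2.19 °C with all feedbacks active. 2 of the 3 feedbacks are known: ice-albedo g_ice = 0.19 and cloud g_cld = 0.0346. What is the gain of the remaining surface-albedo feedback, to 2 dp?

Amplification A = ΔT/ΔT₀ = 2.19/1.56 = 1.404.
Total gain g = 1 − 1/A = 1 − 1/1.404 = 0.2877.
Known gains sum to 0.19 + 0.0346 = 0.2246.
g_alb = 0.2877 − 0.2246 = 0.06.

0.06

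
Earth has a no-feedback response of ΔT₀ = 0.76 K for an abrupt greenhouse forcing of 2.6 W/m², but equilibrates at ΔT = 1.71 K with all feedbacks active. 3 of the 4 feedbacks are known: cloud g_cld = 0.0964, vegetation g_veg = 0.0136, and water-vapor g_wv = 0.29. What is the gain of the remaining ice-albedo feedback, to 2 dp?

Amplification A = ΔT/ΔT₀ = 1.71/0.76 = 2.25.
Total gain g = 1 − 1/A = 1 − 1/2.25 = 0.5556.
Known gains sum to 0.0964 + 0.0136 + 0.29 = 0.4.
g_ice = 0.5556 − 0.4 = 0.16.

0.16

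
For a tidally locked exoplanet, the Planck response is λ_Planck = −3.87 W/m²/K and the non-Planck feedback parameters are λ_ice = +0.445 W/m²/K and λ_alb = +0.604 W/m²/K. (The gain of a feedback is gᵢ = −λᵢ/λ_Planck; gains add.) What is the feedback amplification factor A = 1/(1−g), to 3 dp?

Convert to gains: g_ice = 0.445/3.87 = 0.115; g_alb = 0.604/3.87 = 0.1561.
Total gain g = 0.2711.
A = 1/(1 − 0.2711) = 1.372.

1.372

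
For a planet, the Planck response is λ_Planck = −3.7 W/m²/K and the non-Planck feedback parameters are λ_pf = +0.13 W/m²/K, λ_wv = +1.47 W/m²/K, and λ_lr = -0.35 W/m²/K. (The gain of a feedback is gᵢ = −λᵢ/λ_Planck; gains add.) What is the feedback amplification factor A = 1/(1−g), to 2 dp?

1.51

Convert to gains: g_pf = 0.13/3.7 = 0.03514; g_wv = 1.47/3.7 = 0.3973; g_lr = -0.35/3.7 = -0.09459.
Total gain g = 0.33785.
A = 1/(1 − 0.33785) = 1.51.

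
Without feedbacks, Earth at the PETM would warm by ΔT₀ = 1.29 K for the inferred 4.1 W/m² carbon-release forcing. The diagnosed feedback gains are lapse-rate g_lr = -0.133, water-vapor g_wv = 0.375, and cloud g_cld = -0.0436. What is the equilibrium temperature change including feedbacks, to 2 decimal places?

1.61 K

Total gain g = -0.133 + 0.375 − 0.0436 = 0.1984.
Amplification A = 1/(1 − 0.1984) = 1.248.
ΔT = 1.29 × 1.248 = 1.61 K.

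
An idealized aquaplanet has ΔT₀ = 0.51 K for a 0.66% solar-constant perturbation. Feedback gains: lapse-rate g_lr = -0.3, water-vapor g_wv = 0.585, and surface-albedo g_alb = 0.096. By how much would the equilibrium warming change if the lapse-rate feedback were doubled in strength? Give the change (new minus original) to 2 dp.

-0.27 K

Original: g = 0.381, ΔT = 0.51/(1−0.381) = 0.8239 K.
With doubled lapse-rate: g' = 0.081, ΔT' = 0.51/(1−0.081) = 0.5550 K.
Change = 0.5550 − 0.8239 = -0.27 K.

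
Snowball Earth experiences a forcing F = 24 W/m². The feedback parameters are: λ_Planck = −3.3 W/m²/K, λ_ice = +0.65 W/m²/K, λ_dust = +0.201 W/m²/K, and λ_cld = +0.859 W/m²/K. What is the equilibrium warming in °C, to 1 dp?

15.1 °C

Net feedback parameter λ = (−3.3) + (+0.65) + (+0.201) + (+0.859) = -1.59 W/m²/K.
ΔT = −F/λ = −24/(-1.59) = 15.1 °C.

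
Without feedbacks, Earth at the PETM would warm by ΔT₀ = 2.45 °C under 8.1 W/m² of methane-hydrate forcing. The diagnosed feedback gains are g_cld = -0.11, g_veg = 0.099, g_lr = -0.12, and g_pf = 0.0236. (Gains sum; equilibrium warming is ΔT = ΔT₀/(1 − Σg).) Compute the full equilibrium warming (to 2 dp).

2.21 °C

Total gain g = -0.11 + 0.099 − 0.12 + 0.0236 = -0.1074.
Amplification A = 1/(1 + 0.1074) = 0.903.
ΔT = 2.45 × 0.903 = 2.21 °C.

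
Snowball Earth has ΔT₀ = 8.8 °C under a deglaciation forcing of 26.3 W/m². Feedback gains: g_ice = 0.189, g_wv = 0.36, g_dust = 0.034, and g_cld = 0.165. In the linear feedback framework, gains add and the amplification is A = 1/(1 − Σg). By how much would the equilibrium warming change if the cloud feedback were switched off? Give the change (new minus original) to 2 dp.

Original: g = 0.748, ΔT = 8.8/(1−0.748) = 34.9206 °C.
Without cloud: g' = 0.583, ΔT' = 8.8/(1−0.583) = 21.1031 °C.
Change = 21.1031 − 34.9206 = -13.82 °C.

-13.82 °C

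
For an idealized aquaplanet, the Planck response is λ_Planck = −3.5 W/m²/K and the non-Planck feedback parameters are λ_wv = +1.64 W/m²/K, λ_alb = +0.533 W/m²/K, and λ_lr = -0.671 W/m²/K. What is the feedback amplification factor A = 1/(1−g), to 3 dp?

1.752

Convert to gains: g_wv = 1.64/3.5 = 0.4686; g_alb = 0.533/3.5 = 0.1523; g_lr = -0.671/3.5 = -0.1917.
Total gain g = 0.4292.
A = 1/(1 − 0.4292) = 1.752.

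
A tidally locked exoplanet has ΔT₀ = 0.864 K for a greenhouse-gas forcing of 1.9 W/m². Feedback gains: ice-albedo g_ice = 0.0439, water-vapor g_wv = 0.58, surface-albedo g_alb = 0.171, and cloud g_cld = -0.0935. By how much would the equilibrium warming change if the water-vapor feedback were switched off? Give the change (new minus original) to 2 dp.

-1.91 K

Original: g = 0.7014, ΔT = 0.864/(1−0.7014) = 2.8935 K.
Without water-vapor: g' = 0.1214, ΔT' = 0.864/(1−0.1214) = 0.9834 K.
Change = 0.9834 − 2.8935 = -1.91 K.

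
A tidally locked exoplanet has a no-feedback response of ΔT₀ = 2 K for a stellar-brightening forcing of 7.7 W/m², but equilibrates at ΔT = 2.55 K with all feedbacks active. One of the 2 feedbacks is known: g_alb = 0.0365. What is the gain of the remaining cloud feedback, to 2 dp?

0.18

Amplification A = ΔT/ΔT₀ = 2.55/2 = 1.275.
Total gain g = 1 − 1/A = 1 − 1/1.275 = 0.2157.
The known gain is 0.0365.
g_cld = 0.2157 − 0.0365 = 0.18.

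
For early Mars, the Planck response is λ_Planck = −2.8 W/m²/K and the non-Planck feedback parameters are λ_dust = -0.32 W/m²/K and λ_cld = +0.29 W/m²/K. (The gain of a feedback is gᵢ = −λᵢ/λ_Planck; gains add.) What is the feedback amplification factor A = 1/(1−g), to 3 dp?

Convert to gains: g_dust = -0.32/2.8 = -0.1143; g_cld = 0.29/2.8 = 0.1036.
Total gain g = -0.0107.
A = 1/(1 + 0.0107) = 0.989.

0.989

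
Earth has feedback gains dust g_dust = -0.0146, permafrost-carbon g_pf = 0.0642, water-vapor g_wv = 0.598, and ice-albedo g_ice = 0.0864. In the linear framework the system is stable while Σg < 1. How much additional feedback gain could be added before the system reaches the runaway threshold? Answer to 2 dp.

0.27

Current total gain = -0.0146 + 0.0642 + 0.598 + 0.0864 = 0.734.
Margin to runaway = 1 − 0.734 = 0.27.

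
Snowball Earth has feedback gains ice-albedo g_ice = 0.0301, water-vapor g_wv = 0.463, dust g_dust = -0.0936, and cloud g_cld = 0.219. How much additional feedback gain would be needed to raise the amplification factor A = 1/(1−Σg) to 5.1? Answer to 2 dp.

0.19

Current total gain = 0.6185.
Target gain for A = 5.1: g* = 1 − 1/5.1 = 0.8039.
Additional gain needed = 0.8039 − 0.6185 = 0.19.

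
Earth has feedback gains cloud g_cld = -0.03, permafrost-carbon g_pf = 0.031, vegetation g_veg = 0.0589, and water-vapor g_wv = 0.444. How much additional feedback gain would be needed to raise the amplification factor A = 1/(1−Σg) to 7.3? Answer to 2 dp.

Current total gain = 0.5039.
Target gain for A = 7.3: g* = 1 − 1/7.3 = 0.863.
Additional gain needed = 0.863 − 0.5039 = 0.36.

0.36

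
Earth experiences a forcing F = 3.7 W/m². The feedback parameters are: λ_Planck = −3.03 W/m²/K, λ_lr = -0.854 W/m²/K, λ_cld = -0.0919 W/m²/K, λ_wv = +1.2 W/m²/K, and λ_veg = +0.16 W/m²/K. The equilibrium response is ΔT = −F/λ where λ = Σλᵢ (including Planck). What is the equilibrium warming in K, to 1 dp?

Net feedback parameter λ = (−3.03) + (-0.854) + (-0.0919) + (+1.2) + (+0.16) = -2.6159 W/m²/K.
ΔT = −F/λ = −3.7/(-2.6159) = 1.4 K.

1.4 K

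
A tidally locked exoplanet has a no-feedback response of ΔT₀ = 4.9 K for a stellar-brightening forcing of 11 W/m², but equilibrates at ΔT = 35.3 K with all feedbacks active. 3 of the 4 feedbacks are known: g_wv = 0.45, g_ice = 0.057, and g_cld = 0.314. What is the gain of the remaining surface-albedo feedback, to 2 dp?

0.04

Amplification A = ΔT/ΔT₀ = 35.3/4.9 = 7.204.
Total gain g = 1 − 1/A = 1 − 1/7.204 = 0.8612.
Known gains sum to 0.45 + 0.057 + 0.314 = 0.821.
g_alb = 0.8612 − 0.821 = 0.04.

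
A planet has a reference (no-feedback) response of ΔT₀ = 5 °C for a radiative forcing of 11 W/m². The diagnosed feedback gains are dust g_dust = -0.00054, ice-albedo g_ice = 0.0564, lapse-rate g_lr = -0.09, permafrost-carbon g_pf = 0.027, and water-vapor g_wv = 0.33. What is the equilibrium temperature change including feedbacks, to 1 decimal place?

Total gain g = -0.00054 + 0.0564 − 0.09 + 0.027 + 0.33 = 0.32286.
Amplification A = 1/(1 − 0.32286) = 1.477.
ΔT = 5 × 1.477 = 7.4 °C.

7.4 °C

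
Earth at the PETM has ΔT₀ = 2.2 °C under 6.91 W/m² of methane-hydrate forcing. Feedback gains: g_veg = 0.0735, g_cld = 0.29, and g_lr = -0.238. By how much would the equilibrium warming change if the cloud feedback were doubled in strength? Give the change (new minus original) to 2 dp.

1.25 °C

Original: g = 0.1255, ΔT = 2.2/(1−0.1255) = 2.5157 °C.
With doubled cloud: g' = 0.4155, ΔT' = 2.2/(1−0.4155) = 3.7639 °C.
Change = 3.7639 − 2.5157 = 1.25 °C.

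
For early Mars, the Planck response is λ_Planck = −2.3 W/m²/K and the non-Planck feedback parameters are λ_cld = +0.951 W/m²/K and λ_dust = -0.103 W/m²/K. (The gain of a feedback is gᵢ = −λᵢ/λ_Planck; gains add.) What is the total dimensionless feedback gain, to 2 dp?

Convert to gains: g_cld = 0.951/2.3 = 0.4135; g_dust = -0.103/2.3 = -0.04478.
Total gain g = 0.36872.

0.37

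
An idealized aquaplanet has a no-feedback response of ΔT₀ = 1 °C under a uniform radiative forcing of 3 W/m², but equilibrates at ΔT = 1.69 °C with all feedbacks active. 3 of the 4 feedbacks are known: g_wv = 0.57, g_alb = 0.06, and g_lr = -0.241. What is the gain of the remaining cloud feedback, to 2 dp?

0.02

Amplification A = ΔT/ΔT₀ = 1.69/1 = 1.69.
Total gain g = 1 − 1/A = 1 − 1/1.69 = 0.4083.
Known gains sum to 0.57 + 0.06 − 0.241 = 0.389.
g_cld = 0.4083 − 0.389 = 0.02.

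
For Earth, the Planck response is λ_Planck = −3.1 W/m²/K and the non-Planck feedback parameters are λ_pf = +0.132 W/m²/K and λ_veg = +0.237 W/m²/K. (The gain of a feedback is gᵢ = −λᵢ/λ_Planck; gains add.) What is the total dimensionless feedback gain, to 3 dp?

Convert to gains: g_pf = 0.132/3.1 = 0.04258; g_veg = 0.237/3.1 = 0.07645.
Total gain g = 0.11903.

0.119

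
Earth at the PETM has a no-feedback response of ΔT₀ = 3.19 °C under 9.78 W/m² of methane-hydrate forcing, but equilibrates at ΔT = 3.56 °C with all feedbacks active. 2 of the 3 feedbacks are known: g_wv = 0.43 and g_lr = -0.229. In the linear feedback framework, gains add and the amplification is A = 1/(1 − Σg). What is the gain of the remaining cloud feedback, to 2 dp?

-0.10

Amplification A = ΔT/ΔT₀ = 3.56/3.19 = 1.116.
Total gain g = 1 − 1/A = 1 − 1/1.116 = 0.1039.
Known gains sum to 0.43 − 0.229 = 0.201.
g_cld = 0.1039 − 0.201 = -0.10.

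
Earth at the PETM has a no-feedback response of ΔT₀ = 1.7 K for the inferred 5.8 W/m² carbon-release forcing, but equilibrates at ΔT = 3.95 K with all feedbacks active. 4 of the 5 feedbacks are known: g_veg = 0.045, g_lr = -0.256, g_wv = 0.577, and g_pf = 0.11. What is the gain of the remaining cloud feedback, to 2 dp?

Amplification A = ΔT/ΔT₀ = 3.95/1.7 = 2.324.
Total gain g = 1 − 1/A = 1 − 1/2.324 = 0.5697.
Known gains sum to 0.045 − 0.256 + 0.577 + 0.11 = 0.476.
g_cld = 0.5697 − 0.476 = 0.09.

0.09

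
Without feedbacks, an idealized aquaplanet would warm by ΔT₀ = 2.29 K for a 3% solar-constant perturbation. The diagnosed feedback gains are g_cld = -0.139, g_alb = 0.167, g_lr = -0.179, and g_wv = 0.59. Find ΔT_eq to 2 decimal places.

4.08 K

Total gain g = -0.139 + 0.167 − 0.179 + 0.59 = 0.439.
Amplification A = 1/(1 − 0.439) = 1.783.
ΔT = 2.29 × 1.783 = 4.08 K.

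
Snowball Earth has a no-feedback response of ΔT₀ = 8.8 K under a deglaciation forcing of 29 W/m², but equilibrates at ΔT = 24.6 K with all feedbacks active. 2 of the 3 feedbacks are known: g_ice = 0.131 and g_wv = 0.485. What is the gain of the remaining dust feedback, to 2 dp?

0.03

Amplification A = ΔT/ΔT₀ = 24.6/8.8 = 2.795.
Total gain g = 1 − 1/A = 1 − 1/2.795 = 0.6422.
Known gains sum to 0.131 + 0.485 = 0.616.
g_dust = 0.6422 − 0.616 = 0.03.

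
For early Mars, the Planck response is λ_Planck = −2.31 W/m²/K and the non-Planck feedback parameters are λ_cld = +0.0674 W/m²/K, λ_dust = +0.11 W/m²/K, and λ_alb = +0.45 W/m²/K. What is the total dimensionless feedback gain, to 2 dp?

Convert to gains: g_cld = 0.0674/2.31 = 0.02918; g_dust = 0.11/2.31 = 0.04762; g_alb = 0.45/2.31 = 0.1948.
Total gain g = 0.2716.

0.27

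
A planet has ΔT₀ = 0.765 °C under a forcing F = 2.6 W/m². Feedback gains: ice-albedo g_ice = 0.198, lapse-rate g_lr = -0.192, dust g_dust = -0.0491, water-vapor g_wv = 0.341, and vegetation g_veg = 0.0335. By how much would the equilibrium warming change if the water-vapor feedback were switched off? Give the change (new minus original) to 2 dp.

-0.39 °C

Original: g = 0.3314, ΔT = 0.765/(1−0.3314) = 1.1442 °C.
Without water-vapor: g' = -0.0096, ΔT' = 0.765/(1+0.0096) = 0.7577 °C.
Change = 0.7577 − 1.1442 = -0.39 °C.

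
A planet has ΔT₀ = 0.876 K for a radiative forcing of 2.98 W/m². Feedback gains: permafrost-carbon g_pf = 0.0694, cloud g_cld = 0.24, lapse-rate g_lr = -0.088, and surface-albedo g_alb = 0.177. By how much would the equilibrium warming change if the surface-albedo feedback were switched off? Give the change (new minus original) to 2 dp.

-0.33 K

Original: g = 0.3984, ΔT = 0.876/(1−0.3984) = 1.4561 K.
Without surface-albedo: g' = 0.2214, ΔT' = 0.876/(1−0.2214) = 1.1251 K.
Change = 1.1251 − 1.4561 = -0.33 K.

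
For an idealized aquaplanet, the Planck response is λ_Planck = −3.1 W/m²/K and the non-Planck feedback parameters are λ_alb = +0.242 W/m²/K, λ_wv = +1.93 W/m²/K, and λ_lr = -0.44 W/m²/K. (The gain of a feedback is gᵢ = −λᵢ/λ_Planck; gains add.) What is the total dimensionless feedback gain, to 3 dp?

Convert to gains: g_alb = 0.242/3.1 = 0.07806; g_wv = 1.93/3.1 = 0.6226; g_lr = -0.44/3.1 = -0.1419.
Total gain g = 0.55876.

0.559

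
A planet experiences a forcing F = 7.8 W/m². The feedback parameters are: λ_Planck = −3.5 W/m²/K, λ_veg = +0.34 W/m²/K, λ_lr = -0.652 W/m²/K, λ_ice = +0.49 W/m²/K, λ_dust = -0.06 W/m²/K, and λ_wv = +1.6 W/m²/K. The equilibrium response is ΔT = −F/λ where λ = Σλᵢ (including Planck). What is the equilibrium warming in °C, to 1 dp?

4.4 °C

Net feedback parameter λ = (−3.5) + (+0.34) + (-0.652) + (+0.49) + (-0.06) + (+1.6) = -1.782 W/m²/K.
ΔT = −F/λ = −7.8/(-1.782) = 4.4 °C.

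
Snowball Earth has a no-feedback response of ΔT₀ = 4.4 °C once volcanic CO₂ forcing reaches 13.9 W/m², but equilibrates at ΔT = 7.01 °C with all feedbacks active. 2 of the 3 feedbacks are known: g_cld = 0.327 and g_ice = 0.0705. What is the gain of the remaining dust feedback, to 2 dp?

Amplification A = ΔT/ΔT₀ = 7.01/4.4 = 1.593.
Total gain g = 1 − 1/A = 1 − 1/1.593 = 0.3723.
Known gains sum to 0.327 + 0.0705 = 0.3975.
g_dust = 0.3723 − 0.3975 = -0.03.

-0.03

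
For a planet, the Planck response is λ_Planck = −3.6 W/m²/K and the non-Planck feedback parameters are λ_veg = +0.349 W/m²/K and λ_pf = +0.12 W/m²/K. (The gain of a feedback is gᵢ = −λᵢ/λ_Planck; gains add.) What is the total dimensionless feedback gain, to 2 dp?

Convert to gains: g_veg = 0.349/3.6 = 0.09694; g_pf = 0.12/3.6 = 0.03333.
Total gain g = 0.13027.

0.13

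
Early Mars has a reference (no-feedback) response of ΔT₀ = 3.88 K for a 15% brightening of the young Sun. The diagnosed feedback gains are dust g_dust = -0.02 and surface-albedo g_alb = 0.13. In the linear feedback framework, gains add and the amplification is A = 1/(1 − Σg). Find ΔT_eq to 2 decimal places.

4.36 K

Total gain g = -0.02 + 0.13 = 0.11.
Amplification A = 1/(1 − 0.11) = 1.124.
ΔT = 3.88 × 1.124 = 4.36 K.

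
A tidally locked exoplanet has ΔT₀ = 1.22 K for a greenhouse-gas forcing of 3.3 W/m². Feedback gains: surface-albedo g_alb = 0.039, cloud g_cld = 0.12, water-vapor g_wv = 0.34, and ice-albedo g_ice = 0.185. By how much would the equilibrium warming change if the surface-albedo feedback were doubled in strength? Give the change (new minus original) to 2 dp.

Original: g = 0.684, ΔT = 1.22/(1−0.684) = 3.8608 K.
With doubled surface-albedo: g' = 0.723, ΔT' = 1.22/(1−0.723) = 4.4043 K.
Change = 4.4043 − 3.8608 = 0.54 K.

0.54 K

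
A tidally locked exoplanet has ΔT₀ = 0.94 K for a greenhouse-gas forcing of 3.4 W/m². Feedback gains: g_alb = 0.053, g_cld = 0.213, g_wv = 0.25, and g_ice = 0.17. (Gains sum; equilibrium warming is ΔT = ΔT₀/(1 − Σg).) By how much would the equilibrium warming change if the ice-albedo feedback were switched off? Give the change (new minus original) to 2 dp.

-1.05 K

Original: g = 0.686, ΔT = 0.94/(1−0.686) = 2.9936 K.
Without ice-albedo: g' = 0.516, ΔT' = 0.94/(1−0.516) = 1.9421 K.
Change = 1.9421 − 2.9936 = -1.05 K.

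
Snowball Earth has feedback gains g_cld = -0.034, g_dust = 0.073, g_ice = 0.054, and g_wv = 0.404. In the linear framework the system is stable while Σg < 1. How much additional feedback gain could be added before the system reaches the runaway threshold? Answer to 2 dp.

0.50

Current total gain = -0.034 + 0.073 + 0.054 + 0.404 = 0.497.
Margin to runaway = 1 − 0.497 = 0.50.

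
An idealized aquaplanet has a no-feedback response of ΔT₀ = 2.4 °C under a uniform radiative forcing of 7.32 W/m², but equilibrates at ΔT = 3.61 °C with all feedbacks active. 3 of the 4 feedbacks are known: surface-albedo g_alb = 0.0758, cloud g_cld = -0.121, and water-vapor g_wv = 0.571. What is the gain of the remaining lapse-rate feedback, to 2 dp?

-0.19

Amplification A = ΔT/ΔT₀ = 3.61/2.4 = 1.504.
Total gain g = 1 − 1/A = 1 − 1/1.504 = 0.3351.
Known gains sum to 0.0758 − 0.121 + 0.571 = 0.5258.
g_lr = 0.3351 − 0.5258 = -0.19.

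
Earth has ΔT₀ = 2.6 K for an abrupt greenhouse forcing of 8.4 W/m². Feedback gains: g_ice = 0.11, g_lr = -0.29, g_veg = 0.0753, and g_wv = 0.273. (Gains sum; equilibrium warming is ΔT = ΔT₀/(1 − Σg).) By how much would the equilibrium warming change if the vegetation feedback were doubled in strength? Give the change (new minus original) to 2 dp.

Original: g = 0.1683, ΔT = 2.6/(1−0.1683) = 3.1261 K.
With doubled vegetation: g' = 0.2436, ΔT' = 2.6/(1−0.2436) = 3.4373 K.
Change = 3.4373 − 3.1261 = 0.31 K.

0.31 K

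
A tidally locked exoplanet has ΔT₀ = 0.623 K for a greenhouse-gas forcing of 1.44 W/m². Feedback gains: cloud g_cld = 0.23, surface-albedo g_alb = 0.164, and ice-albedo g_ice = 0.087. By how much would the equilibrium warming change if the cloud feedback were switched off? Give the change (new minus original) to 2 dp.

-0.37 K

Original: g = 0.481, ΔT = 0.623/(1−0.481) = 1.2004 K.
Without cloud: g' = 0.251, ΔT' = 0.623/(1−0.251) = 0.8318 K.
Change = 0.8318 − 1.2004 = -0.37 K.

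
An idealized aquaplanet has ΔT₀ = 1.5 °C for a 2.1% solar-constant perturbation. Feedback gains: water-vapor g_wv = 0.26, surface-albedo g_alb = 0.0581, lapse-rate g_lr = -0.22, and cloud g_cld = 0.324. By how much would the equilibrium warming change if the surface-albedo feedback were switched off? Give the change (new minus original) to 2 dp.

Original: g = 0.4221, ΔT = 1.5/(1−0.4221) = 2.5956 °C.
Without surface-albedo: g' = 0.364, ΔT' = 1.5/(1−0.364) = 2.3585 °C.
Change = 2.3585 − 2.5956 = -0.24 °C.

-0.24 °C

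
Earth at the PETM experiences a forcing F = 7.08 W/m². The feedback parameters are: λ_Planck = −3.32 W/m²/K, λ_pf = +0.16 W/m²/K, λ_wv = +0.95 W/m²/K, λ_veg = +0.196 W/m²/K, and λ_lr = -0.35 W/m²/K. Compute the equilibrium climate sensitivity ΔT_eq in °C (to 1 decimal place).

Net feedback parameter λ = (−3.32) + (+0.16) + (+0.95) + (+0.196) + (-0.35) = -2.364 W/m²/K.
ΔT = −F/λ = −7.08/(-2.364) = 3.0 °C.

3.0 °C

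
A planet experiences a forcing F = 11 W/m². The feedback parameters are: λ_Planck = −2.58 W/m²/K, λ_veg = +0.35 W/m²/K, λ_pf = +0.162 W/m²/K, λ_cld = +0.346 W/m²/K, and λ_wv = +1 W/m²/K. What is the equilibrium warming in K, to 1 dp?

15.2 K

Net feedback parameter λ = (−2.58) + (+0.35) + (+0.162) + (+0.346) + (+1) = -0.722 W/m²/K.
ΔT = −F/λ = −11/(-0.722) = 15.2 K.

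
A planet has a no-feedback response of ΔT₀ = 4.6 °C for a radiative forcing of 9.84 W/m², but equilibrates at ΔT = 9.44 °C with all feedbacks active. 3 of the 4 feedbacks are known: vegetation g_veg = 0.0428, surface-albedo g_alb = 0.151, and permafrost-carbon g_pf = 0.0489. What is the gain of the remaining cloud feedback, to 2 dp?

Amplification A = ΔT/ΔT₀ = 9.44/4.6 = 2.052.
Total gain g = 1 − 1/A = 1 − 1/2.052 = 0.5127.
Known gains sum to 0.0428 + 0.151 + 0.0489 = 0.2427.
g_cld = 0.5127 − 0.2427 = 0.27.

0.27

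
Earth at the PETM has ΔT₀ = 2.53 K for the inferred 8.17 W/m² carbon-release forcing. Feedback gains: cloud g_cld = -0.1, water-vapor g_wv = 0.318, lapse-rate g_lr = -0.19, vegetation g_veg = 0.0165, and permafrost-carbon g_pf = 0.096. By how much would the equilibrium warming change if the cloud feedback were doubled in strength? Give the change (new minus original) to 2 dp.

-0.31 K

Original: g = 0.1405, ΔT = 2.53/(1−0.1405) = 2.9436 K.
With doubled cloud: g' = 0.0405, ΔT' = 2.53/(1−0.0405) = 2.6368 K.
Change = 2.6368 − 2.9436 = -0.31 K.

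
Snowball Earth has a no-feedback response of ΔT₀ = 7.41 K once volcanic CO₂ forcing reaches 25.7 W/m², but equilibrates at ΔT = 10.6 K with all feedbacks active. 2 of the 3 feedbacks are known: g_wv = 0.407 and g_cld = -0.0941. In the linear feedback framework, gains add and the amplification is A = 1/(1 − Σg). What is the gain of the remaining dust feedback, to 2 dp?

-0.01

Amplification A = ΔT/ΔT₀ = 10.6/7.41 = 1.43.
Total gain g = 1 − 1/A = 1 − 1/1.43 = 0.3007.
Known gains sum to 0.407 − 0.0941 = 0.3129.
g_dust = 0.3007 − 0.3129 = -0.01.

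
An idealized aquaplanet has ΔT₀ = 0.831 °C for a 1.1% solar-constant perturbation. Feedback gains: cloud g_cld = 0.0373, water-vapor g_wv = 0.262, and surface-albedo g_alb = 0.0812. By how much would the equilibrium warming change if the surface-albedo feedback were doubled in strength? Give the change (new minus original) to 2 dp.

0.20 °C

Original: g = 0.3805, ΔT = 0.831/(1−0.3805) = 1.3414 °C.
With doubled surface-albedo: g' = 0.4617, ΔT' = 0.831/(1−0.4617) = 1.5437 °C.
Change = 1.5437 − 1.3414 = 0.20 °C.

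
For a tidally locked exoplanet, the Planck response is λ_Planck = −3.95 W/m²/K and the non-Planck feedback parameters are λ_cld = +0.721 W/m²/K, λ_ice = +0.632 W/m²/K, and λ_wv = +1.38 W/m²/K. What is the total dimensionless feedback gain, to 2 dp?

0.69

Convert to gains: g_cld = 0.721/3.95 = 0.1825; g_ice = 0.632/3.95 = 0.16; g_wv = 1.38/3.95 = 0.3494.
Total gain g = 0.6919.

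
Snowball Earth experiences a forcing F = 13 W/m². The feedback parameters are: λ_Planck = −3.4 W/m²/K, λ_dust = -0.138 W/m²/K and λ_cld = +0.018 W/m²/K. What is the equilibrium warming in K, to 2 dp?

3.69 K

Net feedback parameter λ = (−3.4) + (-0.138) + (+0.018) = -3.52 W/m²/K.
ΔT = −F/λ = −13/(-3.52) = 3.69 K.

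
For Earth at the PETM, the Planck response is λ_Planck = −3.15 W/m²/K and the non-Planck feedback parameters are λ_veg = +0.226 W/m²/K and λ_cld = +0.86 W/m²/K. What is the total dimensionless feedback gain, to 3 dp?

Convert to gains: g_veg = 0.226/3.15 = 0.07175; g_cld = 0.86/3.15 = 0.273.
Total gain g = 0.34475.

0.345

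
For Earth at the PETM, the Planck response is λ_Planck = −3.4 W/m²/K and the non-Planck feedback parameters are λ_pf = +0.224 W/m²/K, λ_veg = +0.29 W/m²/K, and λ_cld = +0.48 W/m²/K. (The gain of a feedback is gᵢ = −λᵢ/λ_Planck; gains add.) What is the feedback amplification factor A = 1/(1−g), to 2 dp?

1.41

Convert to gains: g_pf = 0.224/3.4 = 0.06588; g_veg = 0.29/3.4 = 0.08529; g_cld = 0.48/3.4 = 0.1412.
Total gain g = 0.29237.
A = 1/(1 − 0.29237) = 1.41.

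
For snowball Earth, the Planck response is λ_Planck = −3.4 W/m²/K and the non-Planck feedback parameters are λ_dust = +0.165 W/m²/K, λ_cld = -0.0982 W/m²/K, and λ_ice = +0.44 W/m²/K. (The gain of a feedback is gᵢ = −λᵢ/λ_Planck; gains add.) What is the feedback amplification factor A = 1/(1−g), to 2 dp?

Convert to gains: g_dust = 0.165/3.4 = 0.04853; g_cld = -0.0982/3.4 = -0.02888; g_ice = 0.44/3.4 = 0.1294.
Total gain g = 0.14905.
A = 1/(1 − 0.14905) = 1.18.

1.18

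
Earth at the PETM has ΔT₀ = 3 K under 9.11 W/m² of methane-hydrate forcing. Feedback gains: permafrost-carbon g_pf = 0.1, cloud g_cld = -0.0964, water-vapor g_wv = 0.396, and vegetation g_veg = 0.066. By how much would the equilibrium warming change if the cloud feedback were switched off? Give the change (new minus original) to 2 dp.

1.24 K

Original: g = 0.4656, ΔT = 3/(1−0.4656) = 5.6138 K.
Without cloud: g' = 0.562, ΔT' = 3/(1−0.562) = 6.8493 K.
Change = 6.8493 − 5.6138 = 1.24 K.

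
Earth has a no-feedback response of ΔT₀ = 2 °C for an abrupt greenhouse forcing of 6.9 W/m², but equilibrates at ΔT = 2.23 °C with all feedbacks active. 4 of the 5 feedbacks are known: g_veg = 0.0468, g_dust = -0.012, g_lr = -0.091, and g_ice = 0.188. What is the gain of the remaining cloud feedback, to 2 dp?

-0.03

Amplification A = ΔT/ΔT₀ = 2.23/2 = 1.115.
Total gain g = 1 − 1/A = 1 − 1/1.115 = 0.1031.
Known gains sum to 0.0468 − 0.012 − 0.091 + 0.188 = 0.1318.
g_cld = 0.1031 − 0.1318 = -0.03.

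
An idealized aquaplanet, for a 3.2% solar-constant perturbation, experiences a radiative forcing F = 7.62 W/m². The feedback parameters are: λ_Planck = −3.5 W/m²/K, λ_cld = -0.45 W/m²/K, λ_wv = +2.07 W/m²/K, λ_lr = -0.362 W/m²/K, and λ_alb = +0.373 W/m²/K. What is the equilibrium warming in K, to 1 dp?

Net feedback parameter λ = (−3.5) + (-0.45) + (+2.07) + (-0.362) + (+0.373) = -1.869 W/m²/K.
ΔT = −F/λ = −7.62/(-1.869) = 4.1 K.

4.1 K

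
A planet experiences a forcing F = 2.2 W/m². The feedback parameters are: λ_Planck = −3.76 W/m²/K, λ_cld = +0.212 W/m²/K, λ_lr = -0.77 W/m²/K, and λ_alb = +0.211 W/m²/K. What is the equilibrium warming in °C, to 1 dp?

0.5 °C

Net feedback parameter λ = (−3.76) + (+0.212) + (-0.77) + (+0.211) = -4.107 W/m²/K.
ΔT = −F/λ = −2.2/(-4.107) = 0.5 °C.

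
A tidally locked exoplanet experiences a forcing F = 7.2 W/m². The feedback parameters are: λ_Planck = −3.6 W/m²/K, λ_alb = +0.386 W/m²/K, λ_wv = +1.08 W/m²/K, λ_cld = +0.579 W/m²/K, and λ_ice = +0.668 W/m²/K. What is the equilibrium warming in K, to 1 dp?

8.1 K

Net feedback parameter λ = (−3.6) + (+0.386) + (+1.08) + (+0.579) + (+0.668) = -0.887 W/m²/K.
ΔT = −F/λ = −7.2/(-0.887) = 8.1 K.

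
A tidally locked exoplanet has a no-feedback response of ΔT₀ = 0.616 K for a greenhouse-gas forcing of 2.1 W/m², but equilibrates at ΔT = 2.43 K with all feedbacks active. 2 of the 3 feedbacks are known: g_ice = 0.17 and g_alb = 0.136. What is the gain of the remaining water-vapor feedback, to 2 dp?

0.44

Amplification A = ΔT/ΔT₀ = 2.43/0.616 = 3.945.
Total gain g = 1 − 1/A = 1 − 1/3.945 = 0.7465.
Known gains sum to 0.17 + 0.136 = 0.306.
g_wv = 0.7465 − 0.306 = 0.44.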